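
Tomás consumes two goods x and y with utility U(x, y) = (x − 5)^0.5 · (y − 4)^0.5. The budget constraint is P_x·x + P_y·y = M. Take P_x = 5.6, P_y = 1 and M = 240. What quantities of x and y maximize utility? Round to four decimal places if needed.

x* = 23.5714, y* = 108

This is Cobb-Douglas in (x−5, y−4): tangency gives 0.5·P_y·(y−4) = 0.5·P_x·(x−5).
Substituting into the budget: x* = 5 + 0.5·(M − 5·P_x − 4·P_y)/P_x, and y* = 4 + 0.5·(…)/P_y.
Discretionary income = 240 − 5·5.6 − 4·1 = 208; x* = 5 + 0.5·208/5.6 = 23.5714; y* = 4 + 0.5·208/1 = 108.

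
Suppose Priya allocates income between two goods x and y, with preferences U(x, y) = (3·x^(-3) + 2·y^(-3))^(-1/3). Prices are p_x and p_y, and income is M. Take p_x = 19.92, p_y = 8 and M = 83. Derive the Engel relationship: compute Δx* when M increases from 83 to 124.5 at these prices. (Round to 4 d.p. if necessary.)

Δx* = 1.431

MU_x ∝ 3·x^(-4), MU_y ∝ 2·y^(-4), so MRS = (3/2)·(y/x)^(4) = p_x/p_y.
Hence y/x = ((2/3)·p_x/p_y)^(1/(4)), i.e. raised to the 0.25 power.
Substitute y = (y/x)·x into the budget: x* = M/(p_x + p_y·(y/x)).
Numerically y/x = 1.135081, so x* = 83/(19.92 + 8·1.135081) = 2.862.
At M' = 124.5: x* = 4.293. Change: 4.293 − 2.862 = 1.431.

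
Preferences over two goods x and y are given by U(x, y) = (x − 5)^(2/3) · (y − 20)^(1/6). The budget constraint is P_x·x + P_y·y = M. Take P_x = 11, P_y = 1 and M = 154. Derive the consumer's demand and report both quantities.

x* = 10.7455, y* = 35.8

This is Cobb-Douglas in (x−5, y−20): tangency gives 2/3·P_y·(y−20) = 1/6·P_x·(x−5).
After buying the subsistence bundle (5, 20), a share 0.8 of the remaining income goes to x: x* = 5 + 0.8·(M − 5P_x − 20P_y)/P_x.
Discretionary income = 154 − 5·11 − 20·1 = 79; x* = 5 + 0.8·79/11 = 10.7455; y* = 20 + 0.2·79/1 = 35.8.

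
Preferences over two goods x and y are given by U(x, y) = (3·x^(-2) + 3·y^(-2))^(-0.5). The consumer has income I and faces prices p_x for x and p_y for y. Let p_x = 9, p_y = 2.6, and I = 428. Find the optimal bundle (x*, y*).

x* = 33.0935, y* = 50.061

With the ratio pinned down, the budget gives x* = I/(p_x + p_y·(y/x)) and y* = (y/x)·x*.
Numerically y/x = 1.512712, so x* = 428/(9 + 2.6·1.512712) = 33.0935 and y* = 1.512712·33.0935 = 50.061.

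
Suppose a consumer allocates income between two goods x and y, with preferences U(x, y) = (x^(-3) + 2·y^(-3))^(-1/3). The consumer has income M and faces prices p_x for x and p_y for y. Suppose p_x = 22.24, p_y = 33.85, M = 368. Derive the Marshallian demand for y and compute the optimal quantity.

From the CES first-order condition, (1/2)·(y/x)^(4) = p_x/p_y.
Solve for the ratio: y/x = [2·p_x/p_y]^(0.25).
Substitute y = (y/x)·x into the budget: x* = M/(p_x + p_y·(y/x)).
Numerically y/x = 1.07066, so x* = 368/(22.24 + 33.85·1.07066) = 6.2926 and y* = 1.07066·6.2926 = 6.7372.

y* = 6.7372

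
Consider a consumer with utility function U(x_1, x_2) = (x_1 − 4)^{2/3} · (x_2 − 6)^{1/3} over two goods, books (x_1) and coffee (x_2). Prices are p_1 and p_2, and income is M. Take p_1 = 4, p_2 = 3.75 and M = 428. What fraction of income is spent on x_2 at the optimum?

share on x_2 = 0.3559

After buying the subsistence bundle (4, 6), a share 2/3 of the remaining income goes to x_1: x_1* = 4 + 2/3·(M − 4p_1 − 6p_2)/p_1.
Discretionary income = 428 − 4·4 − 6·3.75 = 389.5; x_1* = 4 + 2/3·389.5/4 = 68.9167; x_2* = 6 + 1/3·389.5/3.75 = 40.6222.
Expenditure on x_2: 3.75·40.6222 = 152.3333; share = 0.3559.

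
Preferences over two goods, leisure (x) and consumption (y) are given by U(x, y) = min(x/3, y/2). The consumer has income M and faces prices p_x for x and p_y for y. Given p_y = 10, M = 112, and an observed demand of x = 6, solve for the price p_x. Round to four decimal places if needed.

Leontief preferences: the optimum is at the kink where x/3 = y/2, i.e. y = (2/3)·x.
Budget: p_x·x + p_y·(2/3)·x = M, so (3·p_x + 2·p_y)·x = 3·M.
Demand: x*(p_x,p_y,M) = 3·M/(3·p_x + 2·p_y), y* = 2·M/(3·p_x + 2·p_y).
Set x* = 6 in the demand function and solve for p_x: p_x = 12.

p_x = 12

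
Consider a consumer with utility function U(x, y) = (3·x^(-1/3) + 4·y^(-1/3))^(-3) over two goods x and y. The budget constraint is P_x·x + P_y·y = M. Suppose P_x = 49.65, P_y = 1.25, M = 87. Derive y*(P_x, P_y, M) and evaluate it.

y* = 23.0216

MU_x ∝ 3·x^(-4/3), MU_y ∝ 4·y^(-4/3), so MRS = (3/4)·(y/x)^(4/3) = P_x/P_y.
Solve for the ratio: y/x = [(4/3)·P_x/P_y]^(0.75).
With the ratio pinned down, the budget gives x* = M/(P_x + P_y·(y/x)) and y* = (y/x)·x*.
Numerically y/x = 19.631839, so x* = 87/(49.65 + 1.25·19.631839) = 1.1727 and y* = 19.631839·1.1727 = 23.0216.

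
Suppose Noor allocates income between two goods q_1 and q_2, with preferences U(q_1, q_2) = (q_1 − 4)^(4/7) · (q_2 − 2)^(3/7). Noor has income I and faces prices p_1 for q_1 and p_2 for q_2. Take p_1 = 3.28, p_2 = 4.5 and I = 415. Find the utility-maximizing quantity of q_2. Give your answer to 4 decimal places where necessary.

Let q_1' = q_1−4, q_2' = q_2−2. MRS = (4/3)·q_2'/q_1' = p_1/p_2.
After buying the subsistence bundle (4, 2), a share 4/7 of the remaining income goes to q_1: q_1* = 4 + 4/7·(I − 4p_1 − 2p_2)/p_1.
Discretionary income = 415 − 4·3.28 − 2·4.5 = 392.88; q_2* = 2 + 3/7·392.88/4.5 = 39.4171.

q_2* = 39.4171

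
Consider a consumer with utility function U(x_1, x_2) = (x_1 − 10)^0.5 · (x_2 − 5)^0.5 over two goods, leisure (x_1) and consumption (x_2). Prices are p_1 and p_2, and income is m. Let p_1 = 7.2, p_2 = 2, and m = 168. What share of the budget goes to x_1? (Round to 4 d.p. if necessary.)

MRS = (x_2−5)/(x_1−10). Tangency with p_1/p_2 gives x_2−5 = (p_1/p_2)·(x_1−10).
After buying the subsistence bundle (10, 5), a share 0.5 of the remaining income goes to x_1: x_1* = 10 + 0.5·(m − 10p_1 − 5p_2)/p_1.
Discretionary income = 168 − 10·7.2 − 5·2 = 86; x_1* = 10 + 0.5·86/7.2 = 15.9722; x_2* = 5 + 0.5·86/2 = 26.5.
Expenditure on x_1: 7.2·15.9722 = 115; share = 0.6845.

share on x_1 = 0.6845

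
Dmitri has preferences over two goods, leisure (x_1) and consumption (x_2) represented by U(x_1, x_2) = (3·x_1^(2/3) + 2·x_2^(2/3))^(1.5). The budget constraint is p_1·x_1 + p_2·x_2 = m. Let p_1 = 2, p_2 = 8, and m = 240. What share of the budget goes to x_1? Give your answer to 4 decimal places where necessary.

MRS = MU_x_1/MU_x_2 = (3/2)·(x_2/x_1)^(1/3). Set equal to p_1/p_2.
Solve for the ratio: x_2/x_1 = [(2/3)·p_1/p_2]^(3).
With the ratio pinned down, the budget gives x_1* = m/(p_1 + p_2·(x_2/x_1)) and x_2* = (x_2/x_1)·x_1*.
Numerically x_2/x_1 = 0.00463, so x_1* = 240/(2 + 8·0.00463) = 117.8182 and x_2* = 0.00463·117.8182 = 0.5455.
Expenditure on x_1: 2·117.8182 = 235.6364; share = 0.9818.

share on x_1 = 0.9818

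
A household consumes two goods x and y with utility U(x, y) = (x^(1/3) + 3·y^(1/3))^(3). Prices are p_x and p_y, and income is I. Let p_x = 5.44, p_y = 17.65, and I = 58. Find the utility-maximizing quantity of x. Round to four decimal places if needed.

MRS = MU_x/MU_y = (1/3)·(y/x)^(2/3). Set equal to p_x/p_y.
Solve for the ratio: y/x = [3·p_x/p_y]^(1.5).
With the ratio pinned down, the budget gives x* = I/(p_x + p_y·(y/x)) and y* = (y/x)·x*.
Numerically y/x = 0.889126, so x* = 58/(5.44 + 17.65·0.889126) = 2.7445.

x* = 2.7445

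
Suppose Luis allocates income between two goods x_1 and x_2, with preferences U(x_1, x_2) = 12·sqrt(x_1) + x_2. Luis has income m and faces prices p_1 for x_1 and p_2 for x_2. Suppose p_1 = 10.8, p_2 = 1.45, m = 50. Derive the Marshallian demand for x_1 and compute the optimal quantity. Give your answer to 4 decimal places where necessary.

x_1* = 0.6489

Solve: √x_1 = 6·p_2/p_1, so x_1*(p_1,p_2) = (6·p_2/p_1)², and x_2* = (m − p_1·x_1*)/p_2.
Plugging in: x_1* = (6·1.45/10.8)² = 0.6489.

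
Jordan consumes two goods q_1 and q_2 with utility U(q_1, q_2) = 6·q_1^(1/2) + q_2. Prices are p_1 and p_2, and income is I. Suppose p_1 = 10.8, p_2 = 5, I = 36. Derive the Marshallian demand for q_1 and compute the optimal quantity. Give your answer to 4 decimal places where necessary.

Set MRS = p_1/p_2: 3·q_1^(−1/2) = p_1/p_2.
Thus q_1* = (3·p_2/p_1)² — independent of I — with the rest of income spent on q_2.
Plugging in: q_1* = (3·5/10.8)² = 1.929.

q_1* = 1.929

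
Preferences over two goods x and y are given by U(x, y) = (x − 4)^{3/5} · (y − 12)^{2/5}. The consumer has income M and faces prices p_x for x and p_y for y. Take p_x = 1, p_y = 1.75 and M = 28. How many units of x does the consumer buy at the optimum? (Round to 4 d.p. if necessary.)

x* = 5.8

This is Cobb-Douglas in (x−4, y−12): tangency gives 0.6·p_y·(y−12) = 0.4·p_x·(x−4).
After buying the subsistence bundle (4, 12), a share 0.6 of the remaining income goes to x: x* = 4 + 0.6·(M − 4p_x − 12p_y)/p_x.
Discretionary income = 28 − 4·1 − 12·1.75 = 3; x* = 4 + 0.6·3/1 = 5.8.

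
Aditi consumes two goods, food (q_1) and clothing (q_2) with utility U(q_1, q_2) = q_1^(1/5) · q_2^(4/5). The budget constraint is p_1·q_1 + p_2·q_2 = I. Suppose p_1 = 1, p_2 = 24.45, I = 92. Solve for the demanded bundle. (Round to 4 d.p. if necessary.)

Demand: q_1*(p_1,p_2,I) = 0.2·I/p_1 and q_2* = 0.8·I/p_2.
At p_1=1, p_2=24.45, I=92: q_1* = 0.2·92/1 = 18.4, q_2* = 3.0102.

q_1* = 18.4, q_2* = 3.0102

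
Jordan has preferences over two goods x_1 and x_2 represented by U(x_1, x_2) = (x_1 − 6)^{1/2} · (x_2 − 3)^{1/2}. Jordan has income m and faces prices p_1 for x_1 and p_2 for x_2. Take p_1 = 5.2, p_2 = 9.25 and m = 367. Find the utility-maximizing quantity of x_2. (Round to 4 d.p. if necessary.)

x_2* = 19.6514

Substituting into the budget: x_1* = 6 + 0.5·(m − 6·p_1 − 3·p_2)/p_1, and x_2* = 3 + 0.5·(…)/p_2.
Discretionary income = 367 − 6·5.2 − 3·9.25 = 308.05; x_2* = 3 + 0.5·308.05/9.25 = 19.6514.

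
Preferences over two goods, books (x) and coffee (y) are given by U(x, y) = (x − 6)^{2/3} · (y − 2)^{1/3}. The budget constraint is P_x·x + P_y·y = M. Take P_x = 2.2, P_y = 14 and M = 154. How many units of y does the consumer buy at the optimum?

y* = 4.6857

This is Cobb-Douglas in (x−6, y−2): tangency gives 2/3·P_y·(y−2) = 1/3·P_x·(x−6).
Substituting into the budget: x* = 6 + 2/3·(M − 6·P_x − 2·P_y)/P_x, and y* = 2 + 1/3·(…)/P_y.
Discretionary income = 154 − 6·2.2 − 2·14 = 112.8; y* = 2 + 1/3·112.8/14 = 4.6857.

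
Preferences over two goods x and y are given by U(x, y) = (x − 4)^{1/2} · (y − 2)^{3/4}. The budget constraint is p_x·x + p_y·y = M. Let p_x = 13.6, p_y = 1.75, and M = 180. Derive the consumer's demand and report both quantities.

Let x' = x−4, y' = y−2. MRS = (2/3)·y'/x' = p_x/p_y.
After buying the subsistence bundle (4, 2), a share 0.4 of the remaining income goes to x: x* = 4 + 0.4·(M − 4p_x − 2p_y)/p_x.
Discretionary income = 180 − 4·13.6 − 2·1.75 = 122.1; x* = 4 + 0.4·122.1/13.6 = 7.5912; y* = 2 + 0.6·122.1/1.75 = 43.8629.

x* = 7.5912, y* = 43.8629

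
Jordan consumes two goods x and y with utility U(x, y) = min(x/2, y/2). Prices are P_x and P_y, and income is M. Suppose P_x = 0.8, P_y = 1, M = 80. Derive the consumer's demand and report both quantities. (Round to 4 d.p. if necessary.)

Leontief preferences: the optimum is at the kink where x/2 = y/2, i.e. y = x.
Budget: P_x·x + P_y·x = M, so (2·P_x + 2·P_y)·x = 2·M.
Demand: x*(P_x,P_y,M) = 2·M/(2·P_x + 2·P_y), y* = 2·M/(2·P_x + 2·P_y).
Here 2·0.8 + 2·1 = 3.6, giving x* = 44.4444 and y* = 44.4444.

x* = 44.4444, y* = 44.4444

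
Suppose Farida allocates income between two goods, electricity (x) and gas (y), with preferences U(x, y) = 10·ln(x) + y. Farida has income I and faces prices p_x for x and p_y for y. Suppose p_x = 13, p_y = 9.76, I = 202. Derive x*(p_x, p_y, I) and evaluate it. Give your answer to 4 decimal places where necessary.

x* = 7.5077

Set MRS = p_x/p_y: (10/x)/1 = p_x/p_y.
So x*(p_x,p_y) = 10·p_y/p_x, independent of income; and y* = (I − 10·p_y)/p_y.
At the given prices: x* = 10·9.76/13 = 7.5077.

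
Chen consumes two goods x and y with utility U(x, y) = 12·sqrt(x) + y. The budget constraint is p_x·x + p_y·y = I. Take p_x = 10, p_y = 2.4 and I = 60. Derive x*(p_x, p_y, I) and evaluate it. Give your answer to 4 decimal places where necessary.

x* = 2.0736

Plugging in: x* = (6·2.4/10)² = 2.0736.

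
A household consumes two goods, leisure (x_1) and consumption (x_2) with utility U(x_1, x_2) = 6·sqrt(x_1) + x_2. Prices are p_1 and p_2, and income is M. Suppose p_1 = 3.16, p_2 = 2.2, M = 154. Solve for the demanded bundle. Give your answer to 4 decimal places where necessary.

x_1* = 4.3623, x_2* = 63.7342

Set MRS = p_1/p_2: 3·x_1^(−1/2) = p_1/p_2.
Solve: √x_1 = 3·p_2/p_1, so x_1*(p_1,p_2) = (3·p_2/p_1)², and x_2* = (M − p_1·x_1*)/p_2.
Plugging in: x_1* = (3·2.2/3.16)² = 4.3623, x_2* = 63.7342.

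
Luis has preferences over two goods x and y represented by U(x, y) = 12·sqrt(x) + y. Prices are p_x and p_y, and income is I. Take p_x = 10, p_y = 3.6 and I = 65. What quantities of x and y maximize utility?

x* = 4.6656, y* = 5.0956

Utility is quasi-linear in y; the FOC for x is 6/√x = p_x/p_y.
Solve: √x = 6·p_y/p_x, so x*(p_x,p_y) = (6·p_y/p_x)², and y* = (I − p_x·x*)/p_y.
Plugging in: x* = (6·3.6/10)² = 4.6656, y* = 5.0956.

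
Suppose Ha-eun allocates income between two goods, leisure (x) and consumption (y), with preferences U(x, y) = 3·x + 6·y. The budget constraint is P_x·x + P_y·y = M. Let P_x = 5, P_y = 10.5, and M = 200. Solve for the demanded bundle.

x* = 40, y* = 0

x gives more utility per dollar, so spend all income on x: x* = M/P_x, y* = 0.
Numerically: x* = 40, y* = 0.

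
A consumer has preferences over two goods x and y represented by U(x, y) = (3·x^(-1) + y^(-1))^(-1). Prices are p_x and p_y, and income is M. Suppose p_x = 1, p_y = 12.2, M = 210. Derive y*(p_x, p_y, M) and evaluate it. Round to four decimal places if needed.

y* = 11.507

MU_x ∝ 3·x^(-2), MU_y ∝ y^(-2), so MRS = 3·(y/x)^(2) = p_x/p_y.
Hence y/x = ((1/3)·p_x/p_y)^(1/(2)), i.e. raised to the 0.5 power.
With the ratio pinned down, the budget gives x* = M/(p_x + p_y·(y/x)) and y* = (y/x)·x*.
Numerically y/x = 0.165295, so x* = 210/(1 + 12.2·0.165295) = 69.6148 and y* = 0.165295·69.6148 = 11.507.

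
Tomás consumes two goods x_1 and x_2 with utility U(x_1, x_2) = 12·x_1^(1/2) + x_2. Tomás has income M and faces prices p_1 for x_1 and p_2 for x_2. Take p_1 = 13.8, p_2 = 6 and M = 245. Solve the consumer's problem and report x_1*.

x_1* = 6.8053

Set MRS = p_1/p_2: 6·x_1^(−1/2) = p_1/p_2.
Thus x_1* = (6·p_2/p_1)² — independent of M — with the rest of income spent on x_2.
Plugging in: x_1* = (6·6/13.8)² = 6.8053.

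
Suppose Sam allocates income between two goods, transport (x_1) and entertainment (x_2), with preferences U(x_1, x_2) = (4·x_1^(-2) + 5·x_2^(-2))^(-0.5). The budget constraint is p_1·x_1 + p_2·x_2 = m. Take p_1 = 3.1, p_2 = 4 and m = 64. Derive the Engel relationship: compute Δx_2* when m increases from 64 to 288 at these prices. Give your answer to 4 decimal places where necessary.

Δx_2* = 31.4034

MU_x_1 ∝ 4·x_1^(-3), MU_x_2 ∝ 5·x_2^(-3), so MRS = (4/5)·(x_2/x_1)^(3) = p_1/p_2.
Hence x_2/x_1 = ((5/4)·p_1/p_2)^(1/(3)), i.e. raised to the 1/3 power.
Substitute x_2 = (x_2/x_1)·x_1 into the budget: x_1* = m/(p_1 + p_2·(x_2/x_1)).
Numerically x_2/x_1 = 0.989473, so x_1* = 64/(3.1 + 4·0.989473) = 9.0679 and x_2* = 0.989473·9.0679 = 8.9724.
At m' = 288: x_2* = 40.3758. Change: 40.3758 − 8.9724 = 31.4034.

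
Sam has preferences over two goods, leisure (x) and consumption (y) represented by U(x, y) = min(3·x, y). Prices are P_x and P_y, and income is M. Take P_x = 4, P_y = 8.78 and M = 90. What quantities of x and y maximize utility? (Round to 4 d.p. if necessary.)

Leontief preferences: the optimum is at the kink where x/1 = y/3, i.e. y = 3·x.
Budget: P_x·x + P_y·3·x = M, so (P_x + 3·P_y)·x = M.
Demand: x*(P_x,P_y,M) = M/(P_x + 3·P_y), y* = 3·M/(P_x + 3·P_y).
Here 4 + 3·8.78 = 30.34, giving x* = 2.9664 and y* = 8.8991.

x* = 2.9664, y* = 8.8991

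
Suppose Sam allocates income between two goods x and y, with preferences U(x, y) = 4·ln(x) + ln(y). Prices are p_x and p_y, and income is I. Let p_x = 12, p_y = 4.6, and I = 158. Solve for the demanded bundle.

At p_x=12, p_y=4.6, I=158: x* = 0.8·158/12 = 10.5333, y* = 6.8696.

x* = 10.5333, y* = 6.8696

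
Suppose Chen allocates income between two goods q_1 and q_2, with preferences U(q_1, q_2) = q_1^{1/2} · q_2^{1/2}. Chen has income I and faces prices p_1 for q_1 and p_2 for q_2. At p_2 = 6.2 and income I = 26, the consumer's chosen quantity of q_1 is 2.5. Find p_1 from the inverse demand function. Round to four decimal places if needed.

The MRS is q_2/q_1. Set MRS = p_1/p_2.
So 0.5·p_2·q_2 = 0.5·p_1·q_1; combined with the budget, a share 0.5 of income goes to q_1.
Demand: q_1*(p_1,p_2,I) = 0.5·I/p_1 and q_2* = 0.5·I/p_2.
Set q_1* = 2.5 in the demand function and solve for p_1: p_1 = 5.2.

p_1 = 5.2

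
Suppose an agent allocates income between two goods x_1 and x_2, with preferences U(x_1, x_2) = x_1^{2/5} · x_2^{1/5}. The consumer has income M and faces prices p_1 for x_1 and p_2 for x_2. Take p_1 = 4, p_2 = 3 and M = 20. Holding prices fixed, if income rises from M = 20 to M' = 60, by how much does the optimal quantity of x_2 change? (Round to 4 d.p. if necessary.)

The MRS is 2·x_2/x_1. Set MRS = p_1/p_2.
Rearranging, p_2·x_2 = (1/2)·p_1·x_1. Substituting into the budget gives p_1·x_1·(1 + (1/2)) = M.
Demand: x_1*(p_1,p_2,M) = 2/3·M/p_1 and x_2* = 1/3·M/p_2.
At p_1=4, p_2=3, M=20: x_2* = 1/3·20/3 = 2.2222.
At M' = 60: x_2* = 6.6667. Change: 6.6667 − 2.2222 = 4.4444.

Δx_2* = 4.4444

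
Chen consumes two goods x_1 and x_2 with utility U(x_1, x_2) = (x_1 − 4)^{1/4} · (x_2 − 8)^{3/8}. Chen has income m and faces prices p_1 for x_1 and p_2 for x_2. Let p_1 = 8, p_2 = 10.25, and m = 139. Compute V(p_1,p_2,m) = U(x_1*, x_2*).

Let x_1' = x_1−4, x_2' = x_2−8. MRS = (2/3)·x_2'/x_1' = p_1/p_2.
After buying the subsistence bundle (4, 8), a share 0.4 of the remaining income goes to x_1: x_1* = 4 + 0.4·(m − 4p_1 − 8p_2)/p_1.
Discretionary income = 139 − 4·8 − 8·10.25 = 25; x_1* = 4 + 0.4·25/8 = 5.25; x_2* = 8 + 0.6·25/10.25 = 9.4634.
Utility at the optimum: U(5.25, 9.4634) = 1.2197.

V = 1.2197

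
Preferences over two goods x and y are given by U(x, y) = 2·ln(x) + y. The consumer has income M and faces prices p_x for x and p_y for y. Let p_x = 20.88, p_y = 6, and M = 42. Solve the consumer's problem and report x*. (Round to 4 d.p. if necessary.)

MU_x = 2/x, MU_y = 1. Tangency: 2/x = p_x/p_y.
So x*(p_x,p_y) = 2·p_y/p_x, independent of income; and y* = (M − 2·p_y)/p_y.
At the given prices: x* = 2·6/20.88 = 0.5747.

x* = 0.5747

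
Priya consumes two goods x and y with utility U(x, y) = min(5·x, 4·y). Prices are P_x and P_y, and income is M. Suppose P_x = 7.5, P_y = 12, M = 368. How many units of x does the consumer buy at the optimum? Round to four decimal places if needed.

x* = 16.3556

Leontief preferences: the optimum is at the kink where x/4 = y/5, i.e. y = (5/4)·x.
Budget: P_x·x + P_y·(5/4)·x = M, so (4·P_x + 5·P_y)·x = 4·M.
Demand: x*(P_x,P_y,M) = 4·M/(4·P_x + 5·P_y), y* = 5·M/(4·P_x + 5·P_y).
Here 4·7.5 + 5·12 = 90, giving x* = 16.3556.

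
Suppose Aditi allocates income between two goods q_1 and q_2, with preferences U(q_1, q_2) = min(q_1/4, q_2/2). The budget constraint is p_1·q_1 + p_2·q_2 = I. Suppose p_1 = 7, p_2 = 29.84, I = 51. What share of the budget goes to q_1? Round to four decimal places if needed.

share on q_1 = 0.3193

With perfect complements, no substitution: consume in ratio q_1:q_2 = 4:2.
Budget: p_1·q_1 + p_2·(1/2)·q_1 = I, so (4·p_1 + 2·p_2)·q_1 = 4·I.
Demand: q_1*(p_1,p_2,I) = 4·I/(4·p_1 + 2·p_2), q_2* = 2·I/(4·p_1 + 2·p_2).
Here 4·7 + 2·29.84 = 87.68, giving q_1* = 2.3266 and q_2* = 1.1633.
Expenditure on q_1: 7·2.3266 = 16.2865; share = 0.3193.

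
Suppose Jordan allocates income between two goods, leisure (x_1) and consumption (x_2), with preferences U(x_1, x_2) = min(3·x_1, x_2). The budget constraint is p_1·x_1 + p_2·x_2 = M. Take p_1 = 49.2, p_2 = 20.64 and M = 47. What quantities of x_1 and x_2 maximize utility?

Demand: x_1*(p_1,p_2,M) = M/(p_1 + 3·p_2), x_2* = 3·M/(p_1 + 3·p_2).
Here 49.2 + 3·20.64 = 111.12, giving x_1* = 0.423 and x_2* = 1.2689.

x_1* = 0.423, x_2* = 1.2689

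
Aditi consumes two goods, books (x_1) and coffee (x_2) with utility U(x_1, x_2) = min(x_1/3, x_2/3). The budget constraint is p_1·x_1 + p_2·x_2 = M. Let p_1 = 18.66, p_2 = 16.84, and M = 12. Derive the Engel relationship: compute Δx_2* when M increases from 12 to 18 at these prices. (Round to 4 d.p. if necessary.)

With perfect complements, no substitution: consume in ratio x_1:x_2 = 3:3.
Budget: p_1·x_1 + p_2·x_1 = M, so (3·p_1 + 3·p_2)·x_1 = 3·M.
Demand: x_1*(p_1,p_2,M) = 3·M/(3·p_1 + 3·p_2), x_2* = 3·M/(3·p_1 + 3·p_2).
Here 3·18.66 + 3·16.84 = 106.5, giving x_2* = 0.338.
At M' = 18: x_2* = 0.507. Change: 0.507 − 0.338 = 0.169.

Δx_2* = 0.169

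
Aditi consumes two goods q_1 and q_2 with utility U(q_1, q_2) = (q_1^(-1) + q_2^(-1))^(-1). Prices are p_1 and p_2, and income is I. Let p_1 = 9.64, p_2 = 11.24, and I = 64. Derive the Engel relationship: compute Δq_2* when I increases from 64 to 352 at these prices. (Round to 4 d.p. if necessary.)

Numerically q_2/q_1 = 0.926095, so q_1* = 64/(9.64 + 11.24·0.926095) = 3.1921 and q_2* = 0.926095·3.1921 = 2.9562.
At I' = 352: q_2* = 16.2592. Change: 16.2592 − 2.9562 = 13.303.

Δq_2* = 13.303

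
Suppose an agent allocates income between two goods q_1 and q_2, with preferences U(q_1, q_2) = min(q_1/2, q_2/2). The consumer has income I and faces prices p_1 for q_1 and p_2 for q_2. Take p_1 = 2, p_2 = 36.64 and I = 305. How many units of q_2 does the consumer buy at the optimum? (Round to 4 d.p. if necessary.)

q_2* = 7.8934

Demand: q_1*(p_1,p_2,I) = 2·I/(2·p_1 + 2·p_2), q_2* = 2·I/(2·p_1 + 2·p_2).
Here 2·2 + 2·36.64 = 77.28, giving q_2* = 7.8934.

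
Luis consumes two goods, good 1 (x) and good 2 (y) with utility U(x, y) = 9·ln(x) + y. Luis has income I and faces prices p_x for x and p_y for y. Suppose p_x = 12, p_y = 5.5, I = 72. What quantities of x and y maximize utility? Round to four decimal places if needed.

MU_x = 9/x, MU_y = 1. Tangency: 9/x = p_x/p_y.
So x*(p_x,p_y) = 9·p_y/p_x, independent of income; and y* = (I − 9·p_y)/p_y.
At the given prices: x* = 9·5.5/12 = 4.125, and y* = 4.0909.

x* = 4.125, y* = 4.0909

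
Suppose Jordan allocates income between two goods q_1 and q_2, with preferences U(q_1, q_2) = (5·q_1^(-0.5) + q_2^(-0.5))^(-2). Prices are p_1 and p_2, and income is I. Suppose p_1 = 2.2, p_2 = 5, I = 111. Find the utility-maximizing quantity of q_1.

q_1* = 34.8048

MRS = MU_q_1/MU_q_2 = 5·(q_2/q_1)^(1.5). Set equal to p_1/p_2.
Hence q_2/q_1 = ((1/5)·p_1/p_2)^(1/(1.5)), i.e. raised to the 2/3 power.
Substitute q_2 = (q_2/q_1)·q_1 into the budget: q_1* = I/(p_1 + p_2·(q_2/q_1)).
Numerically q_2/q_1 = 0.197843, so q_1* = 111/(2.2 + 5·0.197843) = 34.8048.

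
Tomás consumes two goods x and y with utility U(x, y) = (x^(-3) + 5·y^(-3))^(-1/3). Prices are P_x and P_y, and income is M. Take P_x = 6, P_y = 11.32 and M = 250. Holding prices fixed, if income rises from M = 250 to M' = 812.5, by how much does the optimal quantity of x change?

Numerically y/x = 1.275906, so x* = 250/(6 + 11.32·1.275906) = 12.229.
At M' = 812.5: x* = 39.7442. Change: 39.7442 − 12.229 = 27.5152.

Δx* = 27.5152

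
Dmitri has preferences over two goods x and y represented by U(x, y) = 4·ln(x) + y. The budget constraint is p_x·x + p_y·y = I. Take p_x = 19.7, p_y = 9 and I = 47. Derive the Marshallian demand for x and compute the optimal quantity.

So x*(p_x,p_y) = 4·p_y/p_x, independent of income; and y* = (I − 4·p_y)/p_y.
At the given prices: x* = 4·9/19.7 = 1.8274.

x* = 1.8274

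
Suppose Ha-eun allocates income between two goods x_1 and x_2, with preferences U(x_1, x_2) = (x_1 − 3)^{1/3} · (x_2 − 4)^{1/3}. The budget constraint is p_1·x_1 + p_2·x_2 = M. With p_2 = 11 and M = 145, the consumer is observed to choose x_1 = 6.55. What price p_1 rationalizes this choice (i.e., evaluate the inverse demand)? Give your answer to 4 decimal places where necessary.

p_1 = 10

This is Cobb-Douglas in (x_1−3, x_2−4): tangency gives 1/3·p_2·(x_2−4) = 1/3·p_1·(x_1−3).
After buying the subsistence bundle (3, 4), a share 0.5 of the remaining income goes to x_1: x_1* = 3 + 0.5·(M − 3p_1 − 4p_2)/p_1.
Set x_1* = 6.55 in the demand function and solve for p_1: p_1 = 10.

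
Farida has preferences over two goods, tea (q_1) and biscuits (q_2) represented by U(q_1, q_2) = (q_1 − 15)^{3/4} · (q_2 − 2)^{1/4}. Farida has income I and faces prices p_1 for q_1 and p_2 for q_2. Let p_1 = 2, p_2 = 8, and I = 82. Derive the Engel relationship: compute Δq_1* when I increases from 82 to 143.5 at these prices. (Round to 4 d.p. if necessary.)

Let q_1' = q_1−15, q_2' = q_2−2. MRS = 3·q_2'/q_1' = p_1/p_2.
Substituting into the budget: q_1* = 15 + 0.75·(I − 15·p_1 − 2·p_2)/p_1, and q_2* = 2 + 0.25·(…)/p_2.
Discretionary income = 82 − 15·2 − 2·8 = 36; q_1* = 15 + 0.75·36/2 = 28.5.
At I' = 143.5: q_1* = 51.5625. Change: 51.5625 − 28.5 = 23.0625.

Δq_1* = 23.0625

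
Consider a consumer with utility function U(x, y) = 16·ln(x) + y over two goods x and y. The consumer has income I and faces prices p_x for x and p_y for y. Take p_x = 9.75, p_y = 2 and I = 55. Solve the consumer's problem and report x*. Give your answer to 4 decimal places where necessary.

Set MRS = p_x/p_y: (16/x)/1 = p_x/p_y.
So x*(p_x,p_y) = 16·p_y/p_x, independent of income; and y* = (I − 16·p_y)/p_y.
At the given prices: x* = 16·2/9.75 = 3.2821.

x* = 3.2821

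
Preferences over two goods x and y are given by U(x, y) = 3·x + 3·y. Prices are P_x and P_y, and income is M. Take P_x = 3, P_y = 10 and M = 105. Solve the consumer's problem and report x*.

Perfect substitutes: compare marginal utility per dollar. 3/P_x vs 3/P_y → 1 vs 0.3.
x gives more utility per dollar, so spend all income on x: x* = M/P_x, y* = 0.
Numerically: x* = 35, y* = 0.

x* = 35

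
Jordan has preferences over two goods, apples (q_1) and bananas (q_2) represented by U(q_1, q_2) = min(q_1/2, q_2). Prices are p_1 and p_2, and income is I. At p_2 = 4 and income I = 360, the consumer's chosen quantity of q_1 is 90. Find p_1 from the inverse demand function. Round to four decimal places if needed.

p_1 = 2

Leontief preferences: the optimum is at the kink where q_1/2 = q_2/1, i.e. q_2 = (1/2)·q_1.
Budget: p_1·q_1 + p_2·(1/2)·q_1 = I, so (2·p_1 + p_2)·q_1 = 2·I.
Demand: q_1*(p_1,p_2,I) = 2·I/(2·p_1 + p_2), q_2* = I/(2·p_1 + p_2).
Set q_1* = 90 in the demand function and solve for p_1: p_1 = 2.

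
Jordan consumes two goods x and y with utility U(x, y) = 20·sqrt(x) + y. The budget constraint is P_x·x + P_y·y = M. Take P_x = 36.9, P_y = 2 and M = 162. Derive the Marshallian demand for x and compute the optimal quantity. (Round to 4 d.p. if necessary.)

x* = 0.2938

Utility is quasi-linear in y; the FOC for x is 10/√x = P_x/P_y.
Solve: √x = 10·P_y/P_x, so x*(P_x,P_y) = (10·P_y/P_x)², and y* = (M − P_x·x*)/P_y.
Plugging in: x* = (10·2/36.9)² = 0.2938.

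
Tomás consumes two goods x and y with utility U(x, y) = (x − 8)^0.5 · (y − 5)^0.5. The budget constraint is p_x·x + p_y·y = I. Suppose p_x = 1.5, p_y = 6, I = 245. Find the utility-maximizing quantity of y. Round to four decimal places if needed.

y* = 21.9167

Substituting into the budget: x* = 8 + 0.5·(I − 8·p_x − 5·p_y)/p_x, and y* = 5 + 0.5·(…)/p_y.
Discretionary income = 245 − 8·1.5 − 5·6 = 203; y* = 5 + 0.5·203/6 = 21.9167.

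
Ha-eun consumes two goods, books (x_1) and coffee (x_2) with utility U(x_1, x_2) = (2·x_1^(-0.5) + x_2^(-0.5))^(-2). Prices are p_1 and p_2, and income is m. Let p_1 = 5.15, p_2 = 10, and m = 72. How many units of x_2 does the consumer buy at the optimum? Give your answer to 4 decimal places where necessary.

x_2* = 3.1685

MRS = MU_x_1/MU_x_2 = 2·(x_2/x_1)^(1.5). Set equal to p_1/p_2.
Hence x_2/x_1 = ((1/2)·p_1/p_2)^(1/(1.5)), i.e. raised to the 2/3 power.
With the ratio pinned down, the budget gives x_1* = m/(p_1 + p_2·(x_2/x_1)) and x_2* = (x_2/x_1)·x_1*.
Numerically x_2/x_1 = 0.404748, so x_1* = 72/(5.15 + 10·0.404748) = 7.8282 and x_2* = 0.404748·7.8282 = 3.1685.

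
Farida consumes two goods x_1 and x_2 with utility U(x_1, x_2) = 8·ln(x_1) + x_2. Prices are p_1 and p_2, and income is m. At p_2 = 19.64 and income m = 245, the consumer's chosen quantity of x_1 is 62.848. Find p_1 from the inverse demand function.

MU_x_1 = 8/x_1, MU_x_2 = 1. Tangency: 8/x_1 = p_1/p_2.
So x_1*(p_1,p_2) = 8·p_2/p_1, independent of income; and x_2* = (m − 8·p_2)/p_2.
Set x_1* = 62.848 in the demand function and solve for p_1: p_1 = 2.5.

p_1 = 2.5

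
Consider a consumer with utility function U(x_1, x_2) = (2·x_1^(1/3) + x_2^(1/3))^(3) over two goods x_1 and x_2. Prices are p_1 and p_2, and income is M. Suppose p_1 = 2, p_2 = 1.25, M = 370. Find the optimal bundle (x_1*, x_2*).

MRS = MU_x_1/MU_x_2 = 2·(x_2/x_1)^(2/3). Set equal to p_1/p_2.
Solve for the ratio: x_2/x_1 = [(1/2)·p_1/p_2]^(1.5).
With the ratio pinned down, the budget gives x_1* = M/(p_1 + p_2·(x_2/x_1)) and x_2* = (x_2/x_1)·x_1*.
Numerically x_2/x_1 = 0.715542, so x_1* = 370/(2 + 1.25·0.715542) = 127.8319 and x_2* = 0.715542·127.8319 = 91.469.

x_1* = 127.8319, x_2* = 91.469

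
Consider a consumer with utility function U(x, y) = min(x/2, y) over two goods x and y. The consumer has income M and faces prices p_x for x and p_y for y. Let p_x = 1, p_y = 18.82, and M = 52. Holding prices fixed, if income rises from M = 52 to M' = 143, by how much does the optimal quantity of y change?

Leontief preferences: the optimum is at the kink where x/2 = y/1, i.e. y = (1/2)·x.
Budget: p_x·x + p_y·(1/2)·x = M, so (2·p_x + p_y)·x = 2·M.
Demand: x*(p_x,p_y,M) = 2·M/(2·p_x + p_y), y* = M/(2·p_x + p_y).
Here 2·1 + 18.82 = 20.82, giving y* = 2.4976.
At M' = 143: y* = 6.8684. Change: 6.8684 − 2.4976 = 4.3708.

Δy* = 4.3708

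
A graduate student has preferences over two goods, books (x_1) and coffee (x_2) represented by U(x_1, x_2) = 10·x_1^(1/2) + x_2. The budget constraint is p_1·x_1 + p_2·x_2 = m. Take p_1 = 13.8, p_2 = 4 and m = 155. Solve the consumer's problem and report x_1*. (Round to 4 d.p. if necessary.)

x_1* = 2.1004

MU_x_1 = 5/√x_1, MU_x_2 = 1. Tangency: 5/√x_1 = p_1/p_2.
Thus x_1* = (5·p_2/p_1)² — independent of m — with the rest of income spent on x_2.
Plugging in: x_1* = (5·4/13.8)² = 2.1004.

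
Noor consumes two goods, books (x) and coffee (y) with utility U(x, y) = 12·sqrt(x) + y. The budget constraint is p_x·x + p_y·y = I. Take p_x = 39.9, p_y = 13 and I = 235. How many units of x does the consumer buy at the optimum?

x* = 3.8216

Set MRS = p_x/p_y: 6·x^(−1/2) = p_x/p_y.
Solve: √x = 6·p_y/p_x, so x*(p_x,p_y) = (6·p_y/p_x)², and y* = (I − p_x·x*)/p_y.
Plugging in: x* = (6·13/39.9)² = 3.8216.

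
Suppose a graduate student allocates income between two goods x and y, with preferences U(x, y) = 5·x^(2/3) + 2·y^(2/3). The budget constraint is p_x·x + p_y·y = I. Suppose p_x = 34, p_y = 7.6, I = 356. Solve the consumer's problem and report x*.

From the CES first-order condition, (5/2)·(y/x)^(1/3) = p_x/p_y.
Solve for the ratio: y/x = [(2/5)·p_x/p_y]^(3).
With the ratio pinned down, the budget gives x* = I/(p_x + p_y·(y/x)) and y* = (y/x)·x*.
Numerically y/x = 5.730281, so x* = 356/(34 + 7.6·5.730281) = 4.5906.

x* = 4.5906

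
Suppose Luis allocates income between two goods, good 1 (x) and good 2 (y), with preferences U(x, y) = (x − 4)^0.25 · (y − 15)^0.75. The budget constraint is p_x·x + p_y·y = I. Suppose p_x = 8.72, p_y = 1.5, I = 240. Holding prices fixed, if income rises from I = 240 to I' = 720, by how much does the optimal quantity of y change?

Δy* = 240

MRS = (1/3)·(y−15)/(x−4). Tangency with p_x/p_y gives y−15 = 3·(p_x/p_y)·(x−4).
Substituting into the budget: x* = 4 + 0.25·(I − 4·p_x − 15·p_y)/p_x, and y* = 15 + 0.75·(…)/p_y.
Discretionary income = 240 − 4·8.72 − 15·1.5 = 182.62; y* = 15 + 0.75·182.62/1.5 = 106.31.
At I' = 720: y* = 346.31. Change: 346.31 − 106.31 = 240.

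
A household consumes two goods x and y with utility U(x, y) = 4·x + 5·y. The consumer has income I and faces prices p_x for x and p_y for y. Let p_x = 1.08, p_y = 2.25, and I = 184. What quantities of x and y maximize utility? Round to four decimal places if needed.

x gives more utility per dollar, so spend all income on x: x* = I/p_x, y* = 0.
Numerically: x* = 170.3704, y* = 0.

x* = 170.3704, y* = 0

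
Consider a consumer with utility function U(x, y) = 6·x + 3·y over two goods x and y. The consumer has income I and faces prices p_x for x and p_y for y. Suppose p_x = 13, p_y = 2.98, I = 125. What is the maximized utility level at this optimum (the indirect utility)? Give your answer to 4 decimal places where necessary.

V = 125.8389

Perfect substitutes: compare marginal utility per dollar. 6/p_x vs 3/p_y → 0.4615 vs 1.0067.
y gives more utility per dollar, so spend all income on y: y* = I/p_y, x* = 0.
Numerically: x* = 0, y* = 41.9463.
Utility at the optimum: U(0, 41.9463) = 125.8389.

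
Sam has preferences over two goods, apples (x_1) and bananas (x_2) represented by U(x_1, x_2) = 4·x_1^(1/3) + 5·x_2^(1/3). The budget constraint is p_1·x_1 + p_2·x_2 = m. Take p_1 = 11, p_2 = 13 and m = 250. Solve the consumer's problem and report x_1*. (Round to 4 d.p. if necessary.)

x_1* = 9.9439

MU_x_1 ∝ 4·x_1^(-2/3), MU_x_2 ∝ 5·x_2^(-2/3), so MRS = (4/5)·(x_2/x_1)^(2/3) = p_1/p_2.
Solve for the ratio: x_2/x_1 = [(5/4)·p_1/p_2]^(1.5).
With the ratio pinned down, the budget gives x_1* = m/(p_1 + p_2·(x_2/x_1)) and x_2* = (x_2/x_1)·x_1*.
Numerically x_2/x_1 = 1.087775, so x_1* = 250/(11 + 13·1.087775) = 9.9439.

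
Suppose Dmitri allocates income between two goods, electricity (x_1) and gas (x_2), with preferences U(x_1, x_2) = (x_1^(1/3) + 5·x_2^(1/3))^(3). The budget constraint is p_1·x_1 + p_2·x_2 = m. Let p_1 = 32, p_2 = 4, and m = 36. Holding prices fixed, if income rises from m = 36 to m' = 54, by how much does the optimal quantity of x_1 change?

Δx_1* = 0.0172

MU_x_1 ∝ x_1^(-2/3), MU_x_2 ∝ 5·x_2^(-2/3), so MRS = (1/5)·(x_2/x_1)^(2/3) = p_1/p_2.
Solve for the ratio: x_2/x_1 = [5·p_1/p_2]^(1.5).
With the ratio pinned down, the budget gives x_1* = m/(p_1 + p_2·(x_2/x_1)) and x_2* = (x_2/x_1)·x_1*.
Numerically x_2/x_1 = 252.982213, so x_1* = 36/(32 + 4·252.982213) = 0.0345.
At m' = 54: x_1* = 0.0517. Change: 0.0517 − 0.0345 = 0.0172.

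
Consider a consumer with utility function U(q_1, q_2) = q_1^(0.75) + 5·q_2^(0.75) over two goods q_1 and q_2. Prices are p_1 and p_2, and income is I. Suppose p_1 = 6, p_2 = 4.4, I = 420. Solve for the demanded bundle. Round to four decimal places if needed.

q_1* = 0.0441, q_2* = 95.3944

From the CES first-order condition, (1/5)·(q_2/q_1)^(0.25) = p_1/p_2.
Hence q_2/q_1 = (5·p_1/p_2)^(1/(0.25)), i.e. raised to the 4 power.
With the ratio pinned down, the budget gives q_1* = I/(p_1 + p_2·(q_2/q_1)) and q_2* = (q_2/q_1)·q_1*.
Numerically q_2/q_1 = 2161.097261, so q_1* = 420/(6 + 4.4·2161.097261) = 0.0441 and q_2* = 2161.097261·0.0441 = 95.3944.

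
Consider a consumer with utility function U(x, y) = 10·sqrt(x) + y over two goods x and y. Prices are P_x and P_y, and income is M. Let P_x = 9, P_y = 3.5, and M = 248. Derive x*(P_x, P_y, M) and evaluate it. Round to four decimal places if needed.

x* = 3.7809

Set MRS = P_x/P_y: 5·x^(−1/2) = P_x/P_y.
Thus x* = (5·P_y/P_x)² — independent of M — with the rest of income spent on y.
Plugging in: x* = (5·3.5/9)² = 3.7809.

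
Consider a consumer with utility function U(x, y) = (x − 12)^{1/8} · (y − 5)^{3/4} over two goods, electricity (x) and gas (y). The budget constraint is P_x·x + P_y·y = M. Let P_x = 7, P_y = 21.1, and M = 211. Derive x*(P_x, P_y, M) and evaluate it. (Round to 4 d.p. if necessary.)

Discretionary income = 211 − 12·7 − 5·21.1 = 21.5; x* = 12 + 1/7·21.5/7 = 12.4388.

x* = 12.4388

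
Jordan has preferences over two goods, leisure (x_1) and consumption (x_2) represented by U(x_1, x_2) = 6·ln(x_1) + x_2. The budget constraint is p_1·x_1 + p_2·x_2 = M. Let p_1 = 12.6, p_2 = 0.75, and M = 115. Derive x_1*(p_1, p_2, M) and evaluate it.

At the given prices: x_1* = 6·0.75/12.6 = 0.3571.

x_1* = 0.3571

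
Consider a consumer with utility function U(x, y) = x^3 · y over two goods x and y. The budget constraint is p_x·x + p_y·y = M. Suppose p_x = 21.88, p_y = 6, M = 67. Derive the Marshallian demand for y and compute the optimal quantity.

y* = 2.7917

The MRS is 3·y/x. Set MRS = p_x/p_y.
So 3·p_y·y = p_x·x; combined with the budget, a share 0.75 of income goes to x.
Demand: x*(p_x,p_y,M) = 0.75·M/p_x and y* = 0.25·M/p_y.
At p_x=21.88, p_y=6, M=67: y* = 0.25·67/6 = 2.7917.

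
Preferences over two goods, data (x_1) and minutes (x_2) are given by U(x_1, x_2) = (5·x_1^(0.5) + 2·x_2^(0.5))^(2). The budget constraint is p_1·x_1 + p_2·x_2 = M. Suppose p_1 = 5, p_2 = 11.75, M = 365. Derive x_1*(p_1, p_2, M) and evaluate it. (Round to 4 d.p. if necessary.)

x_1* = 68.3466

MU_x_1 ∝ 5·x_1^(-0.5), MU_x_2 ∝ 2·x_2^(-0.5), so MRS = (5/2)·(x_2/x_1)^(0.5) = p_1/p_2.
Hence x_2/x_1 = ((2/5)·p_1/p_2)^(1/(0.5)), i.e. raised to the 2 power.
With the ratio pinned down, the budget gives x_1* = M/(p_1 + p_2·(x_2/x_1)) and x_2* = (x_2/x_1)·x_1*.
Numerically x_2/x_1 = 0.028972, so x_1* = 365/(5 + 11.75·0.028972) = 68.3466.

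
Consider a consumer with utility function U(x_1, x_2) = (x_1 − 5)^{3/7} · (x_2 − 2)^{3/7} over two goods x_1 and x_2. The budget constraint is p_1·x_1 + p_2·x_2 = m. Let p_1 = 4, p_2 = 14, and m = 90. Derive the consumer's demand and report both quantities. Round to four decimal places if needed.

Let x_1' = x_1−5, x_2' = x_2−2. MRS = x_2'/x_1' = p_1/p_2.
After buying the subsistence bundle (5, 2), a share 0.5 of the remaining income goes to x_1: x_1* = 5 + 0.5·(m − 5p_1 − 2p_2)/p_1.
Discretionary income = 90 − 5·4 − 2·14 = 42; x_1* = 5 + 0.5·42/4 = 10.25; x_2* = 2 + 0.5·42/14 = 3.5.

x_1* = 10.25, x_2* = 3.5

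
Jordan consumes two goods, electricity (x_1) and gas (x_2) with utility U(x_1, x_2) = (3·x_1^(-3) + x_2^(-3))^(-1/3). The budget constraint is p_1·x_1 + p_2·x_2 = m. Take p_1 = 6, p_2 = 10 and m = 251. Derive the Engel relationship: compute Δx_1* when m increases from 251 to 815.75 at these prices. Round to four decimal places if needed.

Δx_1* = 44.5127

MU_x_1 ∝ 3·x_1^(-4), MU_x_2 ∝ x_2^(-4), so MRS = 3·(x_2/x_1)^(4) = p_1/p_2.
Hence x_2/x_1 = ((1/3)·p_1/p_2)^(1/(4)), i.e. raised to the 0.25 power.
With the ratio pinned down, the budget gives x_1* = m/(p_1 + p_2·(x_2/x_1)) and x_2* = (x_2/x_1)·x_1*.
Numerically x_2/x_1 = 0.66874, so x_1* = 251/(6 + 10·0.66874) = 19.7834.
At m' = 815.75: x_1* = 64.2961. Change: 64.2961 − 19.7834 = 44.5127.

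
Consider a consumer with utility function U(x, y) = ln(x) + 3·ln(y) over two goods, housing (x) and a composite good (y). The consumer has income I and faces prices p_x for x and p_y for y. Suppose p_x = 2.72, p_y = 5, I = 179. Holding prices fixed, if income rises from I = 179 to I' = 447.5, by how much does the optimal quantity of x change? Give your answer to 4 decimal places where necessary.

Δx* = 24.6783

Tangency: MRS = (1/3)·y/x = p_x/p_y.
So p_y·y = 3·p_x·x; combined with the budget, a share 0.25 of income goes to x.
Demand: x*(p_x,p_y,I) = 0.25·I/p_x and y* = 0.75·I/p_y.
At p_x=2.72, p_y=5, I=179: x* = 0.25·179/2.72 = 16.4522.
At I' = 447.5: x* = 41.1305. Change: 41.1305 − 16.4522 = 24.6783.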